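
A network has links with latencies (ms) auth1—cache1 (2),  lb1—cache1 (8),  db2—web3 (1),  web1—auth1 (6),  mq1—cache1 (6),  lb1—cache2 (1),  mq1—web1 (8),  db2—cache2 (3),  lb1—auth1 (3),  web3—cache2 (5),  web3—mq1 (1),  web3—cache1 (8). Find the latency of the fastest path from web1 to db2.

10

Some routes from web1 to db2:
web1 -> auth1 -> lb1 -> cache2 -> db2: 6 + 3 + 1 + 3 = 13
web1 -> auth1 -> lb1 -> cache2 -> web3 -> db2: 6 + 3 + 1 + 5 + 1 = 16
web1 -> mq1 -> web3 -> db2: 8 + 1 + 1 = 10
Best route has total 10 ms.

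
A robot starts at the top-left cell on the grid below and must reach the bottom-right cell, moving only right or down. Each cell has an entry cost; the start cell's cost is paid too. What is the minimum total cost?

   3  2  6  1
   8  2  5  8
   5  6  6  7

Take (0,0) -> (0,1) -> (1,1) -> (1,2) -> (2,2) -> (2,3) for a total of 3 + 2 + 2 + 5 + 6 + 7 = 25.
For comparison, the top-then-right route costs 27.

25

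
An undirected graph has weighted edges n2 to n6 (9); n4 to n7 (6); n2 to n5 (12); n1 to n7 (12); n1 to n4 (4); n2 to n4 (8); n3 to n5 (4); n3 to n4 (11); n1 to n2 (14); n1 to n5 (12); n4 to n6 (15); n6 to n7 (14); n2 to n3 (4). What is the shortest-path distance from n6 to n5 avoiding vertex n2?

Some routes from n6 to n5 avoiding n2:
n6-n7-n4-n1-n5: 14 + 6 + 4 + 12 = 36
n6-n4-n1-n5: 15 + 4 + 12 = 31
n6-n4-n3-n5: 15 + 11 + 4 = 30
n6-n7-n4-n3-n5: 14 + 6 + 11 + 4 = 35
Best route has total 30.

30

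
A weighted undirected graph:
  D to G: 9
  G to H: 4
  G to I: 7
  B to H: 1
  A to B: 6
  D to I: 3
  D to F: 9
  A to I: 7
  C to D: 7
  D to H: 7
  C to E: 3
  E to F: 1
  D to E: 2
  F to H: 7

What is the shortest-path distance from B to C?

12

Comparing a few candidate routes:
B → H → D → E → C: 1 + 7 + 2 + 3 = 13
B → H → F → E → C: 1 + 7 + 1 + 3 = 12
B → H → F → E → D → C: 1 + 7 + 1 + 2 + 7 = 18
B → H → D → C: 1 + 7 + 7 = 15
Shortest: 12.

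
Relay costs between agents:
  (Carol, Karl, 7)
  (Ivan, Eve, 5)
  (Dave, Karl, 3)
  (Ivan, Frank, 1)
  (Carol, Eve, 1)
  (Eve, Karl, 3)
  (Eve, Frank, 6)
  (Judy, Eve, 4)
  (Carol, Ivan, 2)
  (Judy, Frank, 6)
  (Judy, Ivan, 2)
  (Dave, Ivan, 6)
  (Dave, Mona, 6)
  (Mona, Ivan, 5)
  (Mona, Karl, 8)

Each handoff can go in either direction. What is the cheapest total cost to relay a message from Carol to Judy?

4

Comparing a few candidate routes:
Carol -> Ivan -> Frank -> Judy: 2 + 1 + 6 = 9
Carol -> Eve -> Judy: 1 + 4 = 5
Carol -> Ivan -> Judy: 2 + 2 = 4
Carol -> Eve -> Ivan -> Judy: 1 + 5 + 2 = 8
Carol -> Eve -> Frank -> Ivan -> Judy: 1 + 6 + 1 + 2 = 10
Shortest: 4.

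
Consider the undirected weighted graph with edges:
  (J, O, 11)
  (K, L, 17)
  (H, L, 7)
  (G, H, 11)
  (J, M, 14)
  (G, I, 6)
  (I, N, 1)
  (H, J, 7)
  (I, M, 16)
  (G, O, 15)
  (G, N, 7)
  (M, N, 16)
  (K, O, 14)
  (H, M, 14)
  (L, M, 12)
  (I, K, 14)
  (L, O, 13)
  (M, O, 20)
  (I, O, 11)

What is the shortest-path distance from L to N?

Comparing a few candidate routes:
L - O - I - N: 13 + 11 + 1 = 25
L - H - G - I - N: 7 + 11 + 6 + 1 = 25
L - H - G - N: 7 + 11 + 7 = 25
The minimum is 25.

25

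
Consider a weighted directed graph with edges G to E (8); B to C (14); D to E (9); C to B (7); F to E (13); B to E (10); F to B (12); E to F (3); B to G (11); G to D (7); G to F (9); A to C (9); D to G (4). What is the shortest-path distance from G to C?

Candidate routes:
G-E-F-B-C: 8 + 3 + 12 + 14 = 37
G-D-E-F-B-C: 7 + 9 + 3 + 12 + 14 = 45
G-F-B-C: 9 + 12 + 14 = 35
Shortest: 35.

35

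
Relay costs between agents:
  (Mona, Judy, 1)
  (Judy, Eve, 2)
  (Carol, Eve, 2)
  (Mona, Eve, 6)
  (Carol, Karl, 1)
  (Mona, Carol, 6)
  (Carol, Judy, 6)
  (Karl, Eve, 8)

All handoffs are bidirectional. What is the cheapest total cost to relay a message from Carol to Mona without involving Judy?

6

Routes from Carol to Mona avoiding Judy:
Carol - Karl - Eve - Mona: 1 + 8 + 6 = 15
Carol - Mona: 6
Carol - Eve - Mona: 2 + 6 = 8
The minimum is 6.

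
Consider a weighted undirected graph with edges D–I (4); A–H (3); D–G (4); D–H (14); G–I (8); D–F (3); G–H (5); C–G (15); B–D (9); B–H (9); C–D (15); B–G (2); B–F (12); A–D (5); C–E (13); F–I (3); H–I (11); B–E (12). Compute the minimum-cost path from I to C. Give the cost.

19

A few of the I→C routes:
I -> F -> D -> C: 3 + 3 + 15 = 21
I -> D -> C: 4 + 15 = 19
I -> D -> G -> C: 4 + 4 + 15 = 23
I -> G -> C: 8 + 15 = 23
Best route has total 19.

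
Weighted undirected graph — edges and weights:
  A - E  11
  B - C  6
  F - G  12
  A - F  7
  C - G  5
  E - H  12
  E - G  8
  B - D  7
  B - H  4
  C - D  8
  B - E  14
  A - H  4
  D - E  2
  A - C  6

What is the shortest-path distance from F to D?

20

Some routes from F to D:
F - G - E - D: 12 + 8 + 2 = 22
F - A - H - B - D: 7 + 4 + 4 + 7 = 22
F - G - C - D: 12 + 5 + 8 = 25
F - A - C - D: 7 + 6 + 8 = 21
F - A - E - D: 7 + 11 + 2 = 20
The minimum is 20.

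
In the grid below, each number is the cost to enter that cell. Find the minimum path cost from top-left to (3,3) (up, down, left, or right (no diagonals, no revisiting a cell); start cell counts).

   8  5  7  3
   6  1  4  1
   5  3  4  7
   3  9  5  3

Path (0,0) -> (0,1) -> (1,1) -> (1,2) -> (1,3) -> (2,3) -> (3,3): 8 + 5 + 1 + 4 + 1 + 7 + 3 = 29.

29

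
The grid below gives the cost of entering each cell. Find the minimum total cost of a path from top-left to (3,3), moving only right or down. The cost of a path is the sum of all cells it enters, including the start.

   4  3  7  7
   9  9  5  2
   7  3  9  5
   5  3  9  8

34

Best path: (0,0) -> (0,1) -> (0,2) -> (1,2) -> (1,3) -> (2,3) -> (3,3)
Cost: 4 + 3 + 7 + 5 + 2 + 5 + 8 = 34
For comparison, the top-then-right route costs 36.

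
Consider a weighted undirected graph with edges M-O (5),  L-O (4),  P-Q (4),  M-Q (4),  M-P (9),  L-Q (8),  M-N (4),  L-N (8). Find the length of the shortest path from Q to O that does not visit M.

12

Routes from Q to O avoiding M:
Q-L-O: 8 + 4 = 12
Shortest: 12.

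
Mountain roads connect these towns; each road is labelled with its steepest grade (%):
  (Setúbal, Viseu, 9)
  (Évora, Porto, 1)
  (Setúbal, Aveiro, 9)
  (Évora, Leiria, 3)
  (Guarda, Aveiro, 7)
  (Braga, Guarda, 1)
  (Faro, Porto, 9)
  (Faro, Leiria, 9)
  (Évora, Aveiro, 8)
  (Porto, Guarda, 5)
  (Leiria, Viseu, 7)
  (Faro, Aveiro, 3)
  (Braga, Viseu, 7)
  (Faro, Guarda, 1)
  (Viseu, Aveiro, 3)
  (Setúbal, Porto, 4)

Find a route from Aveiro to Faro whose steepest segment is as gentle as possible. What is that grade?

Comparing a few candidate routes:
Aveiro → Guarda → Faro: max(7, 1) = 7
Aveiro → Évora → Leiria → Viseu → Braga → Guarda → Faro: max(8, 3, 7, 7, 1, 1) = 8
Aveiro → Évora → Porto → Guarda → Faro: max(8, 1, 5, 1) = 8
Aveiro → Viseu → Leiria → Évora → Porto → Guarda → Faro: max(3, 7, 3, 1, 5, 1) = 7
Aveiro → Faro: max(3) = 3
Aveiro → Viseu → Braga → Guarda → Faro: max(3, 7, 1, 1) = 7
Best route has worst link 3%.

3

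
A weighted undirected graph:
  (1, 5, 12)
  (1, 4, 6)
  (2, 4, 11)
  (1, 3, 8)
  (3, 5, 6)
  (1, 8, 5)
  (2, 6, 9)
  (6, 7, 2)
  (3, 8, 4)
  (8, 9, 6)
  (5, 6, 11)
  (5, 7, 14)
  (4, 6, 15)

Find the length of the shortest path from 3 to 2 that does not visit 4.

Some routes from 3 to 2 avoiding 4:
3-5-6-2: 6 + 11 + 9 = 26
3-5-7-6-2: 6 + 14 + 2 + 9 = 31
3-1-5-6-2: 8 + 12 + 11 + 9 = 40
The minimum is 26.

26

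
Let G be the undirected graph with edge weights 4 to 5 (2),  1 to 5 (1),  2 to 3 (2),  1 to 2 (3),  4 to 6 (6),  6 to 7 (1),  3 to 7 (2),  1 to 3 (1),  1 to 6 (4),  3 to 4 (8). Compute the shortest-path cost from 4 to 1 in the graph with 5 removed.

Candidate routes:
4 → 3 → 2 → 1: 8 + 2 + 3 = 13
4 → 3 → 1: 8 + 1 = 9
4 → 6 → 7 → 3 → 2 → 1: 6 + 1 + 2 + 2 + 3 = 14
4 → 3 → 7 → 6 → 1: 8 + 2 + 1 + 4 = 15
4 → 6 → 7 → 3 → 1: 6 + 1 + 2 + 1 = 10
4 → 6 → 1: 6 + 4 = 10
Best route has total 9.

9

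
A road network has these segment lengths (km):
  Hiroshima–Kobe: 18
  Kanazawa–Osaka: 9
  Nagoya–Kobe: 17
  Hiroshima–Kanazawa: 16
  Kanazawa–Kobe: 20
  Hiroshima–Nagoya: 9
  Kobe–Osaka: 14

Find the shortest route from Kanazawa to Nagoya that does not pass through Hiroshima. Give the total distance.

Routes from Kanazawa to Nagoya avoiding Hiroshima:
Kanazawa -> Kobe -> Nagoya: 20 + 17 = 37
Kanazawa -> Osaka -> Kobe -> Nagoya: 9 + 14 + 17 = 40
The minimum is 37 km.

37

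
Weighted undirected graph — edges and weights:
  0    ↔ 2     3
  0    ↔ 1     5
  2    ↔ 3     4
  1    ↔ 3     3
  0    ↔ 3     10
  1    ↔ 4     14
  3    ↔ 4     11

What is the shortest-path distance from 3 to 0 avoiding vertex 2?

Candidate routes:
3 -> 0: 10
3 -> 1 -> 0: 3 + 5 = 8
3 -> 4 -> 1 -> 0: 11 + 14 + 5 = 30
The minimum is 8.

8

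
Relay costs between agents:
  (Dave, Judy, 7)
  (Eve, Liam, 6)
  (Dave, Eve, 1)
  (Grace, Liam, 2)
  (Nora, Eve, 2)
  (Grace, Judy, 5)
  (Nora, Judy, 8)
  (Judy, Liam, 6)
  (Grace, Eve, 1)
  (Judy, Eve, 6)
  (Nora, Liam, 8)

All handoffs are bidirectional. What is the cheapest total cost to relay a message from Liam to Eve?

3

Some routes from Liam to Eve:
Liam → Eve: 6
Liam → Grace → Eve: 2 + 1 = 3
Liam → Nora → Eve: 8 + 2 = 10
Best route has total 3.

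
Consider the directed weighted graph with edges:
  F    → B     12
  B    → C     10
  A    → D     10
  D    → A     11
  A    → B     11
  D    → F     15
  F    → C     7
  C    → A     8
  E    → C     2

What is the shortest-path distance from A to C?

21

Paths from A to C:
A→D→F→C: 10 + 15 + 7 = 32
A→B→C: 11 + 10 = 21
A→D→F→B→C: 10 + 15 + 12 + 10 = 47
Best route has total 21.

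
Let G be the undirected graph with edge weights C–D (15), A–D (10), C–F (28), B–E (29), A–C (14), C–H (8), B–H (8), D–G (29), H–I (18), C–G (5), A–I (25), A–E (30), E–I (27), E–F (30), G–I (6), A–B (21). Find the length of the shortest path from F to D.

43

A few of the F→D routes:
F - C - G - D: 28 + 5 + 29 = 62
F - C - D: 28 + 15 = 43
F - C - A - D: 28 + 14 + 10 = 52
Best route has total 43.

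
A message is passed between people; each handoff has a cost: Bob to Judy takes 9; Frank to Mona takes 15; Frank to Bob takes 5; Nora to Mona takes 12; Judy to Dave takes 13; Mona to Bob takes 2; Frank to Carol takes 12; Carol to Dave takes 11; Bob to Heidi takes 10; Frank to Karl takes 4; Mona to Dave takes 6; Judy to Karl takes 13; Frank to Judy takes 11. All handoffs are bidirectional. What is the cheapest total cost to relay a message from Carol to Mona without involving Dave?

19

Routes from Carol to Mona avoiding Dave:
Carol → Frank → Mona: 12 + 15 = 27
Carol → Frank → Bob → Mona: 12 + 5 + 2 = 19
Carol → Frank → Karl → Judy → Bob → Mona: 12 + 4 + 13 + 9 + 2 = 40
Carol → Frank → Judy → Bob → Mona: 12 + 11 + 9 + 2 = 34
Shortest: 19.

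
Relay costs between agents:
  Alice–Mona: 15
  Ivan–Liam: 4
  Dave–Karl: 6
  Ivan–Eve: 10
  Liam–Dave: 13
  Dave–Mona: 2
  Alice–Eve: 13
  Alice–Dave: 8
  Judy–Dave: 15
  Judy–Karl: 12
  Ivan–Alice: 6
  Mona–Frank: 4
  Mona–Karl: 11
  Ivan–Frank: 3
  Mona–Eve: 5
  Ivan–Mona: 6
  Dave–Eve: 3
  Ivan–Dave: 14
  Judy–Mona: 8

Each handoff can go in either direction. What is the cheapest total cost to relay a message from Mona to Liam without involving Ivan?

15

Comparing a few candidate routes:
Mona-Eve-Dave-Liam: 5 + 3 + 13 = 21
Mona-Karl-Dave-Liam: 11 + 6 + 13 = 30
Mona-Dave-Liam: 2 + 13 = 15
The minimum is 15.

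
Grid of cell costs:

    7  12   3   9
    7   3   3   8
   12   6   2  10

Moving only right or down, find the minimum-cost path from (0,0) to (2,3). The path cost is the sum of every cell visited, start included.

Best path: r0c0 -> r1c0 -> r1c1 -> r1c2 -> r2c2 -> r2c3
Cost: 7 + 7 + 3 + 3 + 2 + 10 = 32

32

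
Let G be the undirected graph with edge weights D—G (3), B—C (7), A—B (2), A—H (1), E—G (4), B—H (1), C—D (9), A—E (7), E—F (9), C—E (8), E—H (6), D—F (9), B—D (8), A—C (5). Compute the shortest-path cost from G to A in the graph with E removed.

Checking several routes:
G → D → C → B → H → A: 3 + 9 + 7 + 1 + 1 = 21
G → D → B → H → A: 3 + 8 + 1 + 1 = 13
G → D → B → A: 3 + 8 + 2 = 13
G → D → C → A: 3 + 9 + 5 = 17
Best route has total 13.

13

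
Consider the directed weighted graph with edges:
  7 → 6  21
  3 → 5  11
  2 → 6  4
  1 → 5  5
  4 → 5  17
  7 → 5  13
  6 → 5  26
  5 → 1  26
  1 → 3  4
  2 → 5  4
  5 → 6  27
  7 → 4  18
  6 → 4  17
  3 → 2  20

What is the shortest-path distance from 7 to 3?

43

Candidate routes:
7 -> 4 -> 5 -> 1 -> 3: 18 + 17 + 26 + 4 = 65
7 -> 6 -> 5 -> 1 -> 3: 21 + 26 + 26 + 4 = 77
7 -> 6 -> 4 -> 5 -> 1 -> 3: 21 + 17 + 17 + 26 + 4 = 85
7 -> 5 -> 1 -> 3: 13 + 26 + 4 = 43
The minimum is 43.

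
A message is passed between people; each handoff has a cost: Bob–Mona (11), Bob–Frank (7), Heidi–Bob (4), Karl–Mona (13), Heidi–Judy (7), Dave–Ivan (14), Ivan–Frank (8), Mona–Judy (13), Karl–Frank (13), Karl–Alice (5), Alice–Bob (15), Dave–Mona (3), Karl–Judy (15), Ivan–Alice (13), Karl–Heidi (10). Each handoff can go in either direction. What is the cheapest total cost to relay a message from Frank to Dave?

A few of the Frank→Dave routes:
Frank-Karl-Mona-Dave: 13 + 13 + 3 = 29
Frank-Bob-Heidi-Judy-Mona-Dave: 7 + 4 + 7 + 13 + 3 = 34
Frank-Bob-Mona-Dave: 7 + 11 + 3 = 21
Frank-Ivan-Dave: 8 + 14 = 22
Shortest: 21.

21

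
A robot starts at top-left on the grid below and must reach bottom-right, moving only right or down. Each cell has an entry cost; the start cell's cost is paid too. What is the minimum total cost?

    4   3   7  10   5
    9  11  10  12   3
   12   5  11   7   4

Cheapest: (0,0) -> (0,1) -> (0,2) -> (0,3) -> (0,4) -> (1,4) -> (2,4)
  4 + 3 + 7 + 10 + 5 + 3 + 4 = 36

36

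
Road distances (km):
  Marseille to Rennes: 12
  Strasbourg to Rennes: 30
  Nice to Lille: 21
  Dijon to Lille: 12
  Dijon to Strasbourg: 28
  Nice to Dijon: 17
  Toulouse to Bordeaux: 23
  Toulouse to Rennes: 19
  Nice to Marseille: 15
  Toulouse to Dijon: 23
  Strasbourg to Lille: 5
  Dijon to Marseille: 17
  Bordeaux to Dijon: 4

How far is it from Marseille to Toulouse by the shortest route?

31

A few of the Marseille→Toulouse routes:
Marseille -> Nice -> Dijon -> Toulouse: 15 + 17 + 23 = 55
Marseille -> Dijon -> Bordeaux -> Toulouse: 17 + 4 + 23 = 44
Marseille -> Nice -> Dijon -> Bordeaux -> Toulouse: 15 + 17 + 4 + 23 = 59
Marseille -> Nice -> Lille -> Dijon -> Toulouse: 15 + 21 + 12 + 23 = 71
Marseille -> Rennes -> Toulouse: 12 + 19 = 31
Marseille -> Dijon -> Toulouse: 17 + 23 = 40
The minimum is 31 km.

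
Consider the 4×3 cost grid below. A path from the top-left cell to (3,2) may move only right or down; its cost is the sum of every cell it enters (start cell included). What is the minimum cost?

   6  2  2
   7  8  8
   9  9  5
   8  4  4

Path r0c0 r0c1 r0c2 r1c2 r2c2 r3c2: 6 + 2 + 2 + 8 + 5 + 4 = 27.

27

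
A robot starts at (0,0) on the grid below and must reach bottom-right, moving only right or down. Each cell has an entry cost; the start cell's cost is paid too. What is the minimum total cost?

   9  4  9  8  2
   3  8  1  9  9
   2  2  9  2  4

31

Take r0c0 → r1c0 → r2c0 → r2c1 → r2c2 → r2c3 → r2c4 for a total of 9 + 3 + 2 + 2 + 9 + 2 + 4 = 31.
(Top row then right column would cost 45.)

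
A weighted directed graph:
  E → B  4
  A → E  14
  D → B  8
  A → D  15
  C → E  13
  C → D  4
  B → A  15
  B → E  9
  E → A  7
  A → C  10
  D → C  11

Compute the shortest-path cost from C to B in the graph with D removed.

Routes from C to B avoiding D:
C-E-B: 13 + 4 = 17
The minimum is 17.

17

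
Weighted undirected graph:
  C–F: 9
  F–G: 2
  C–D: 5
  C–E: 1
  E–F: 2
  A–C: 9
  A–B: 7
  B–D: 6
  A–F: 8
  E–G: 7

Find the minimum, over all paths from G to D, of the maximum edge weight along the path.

Comparing a few candidate routes:
G-E-F-C-A-B-D: max(7, 2, 9, 9, 7, 6) = 9
G-F-A-B-D: max(2, 8, 7, 6) = 8
G-F-E-C-D: max(2, 2, 1, 5) = 5
G-E-F-A-B-D: max(7, 2, 8, 7, 6) = 8
G-E-F-A-C-D: max(7, 2, 8, 9, 5) = 9
G-E-C-D: max(7, 1, 5) = 7
Best route has worst link 5.

5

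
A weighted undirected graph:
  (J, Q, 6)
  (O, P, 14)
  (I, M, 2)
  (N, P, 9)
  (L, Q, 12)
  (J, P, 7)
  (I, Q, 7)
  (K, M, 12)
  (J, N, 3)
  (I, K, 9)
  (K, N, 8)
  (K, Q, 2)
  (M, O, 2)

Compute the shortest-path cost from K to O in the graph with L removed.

Some routes from K to O avoiding L:
K→N→P→O: 8 + 9 + 14 = 31
K→I→M→O: 9 + 2 + 2 = 13
K→M→O: 12 + 2 = 14
K→N→J→Q→I→M→O: 8 + 3 + 6 + 7 + 2 + 2 = 28
K→Q→J→P→O: 2 + 6 + 7 + 14 = 29
K→Q→I→M→O: 2 + 7 + 2 + 2 = 13
Shortest: 13.

13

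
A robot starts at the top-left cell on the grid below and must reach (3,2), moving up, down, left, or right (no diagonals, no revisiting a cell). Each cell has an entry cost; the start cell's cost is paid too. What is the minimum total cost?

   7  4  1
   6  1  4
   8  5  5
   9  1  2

Take [0,0] -> [0,1] -> [1,1] -> [2,1] -> [3,1] -> [3,2] for a total of 7 + 4 + 1 + 5 + 1 + 2 = 20.

20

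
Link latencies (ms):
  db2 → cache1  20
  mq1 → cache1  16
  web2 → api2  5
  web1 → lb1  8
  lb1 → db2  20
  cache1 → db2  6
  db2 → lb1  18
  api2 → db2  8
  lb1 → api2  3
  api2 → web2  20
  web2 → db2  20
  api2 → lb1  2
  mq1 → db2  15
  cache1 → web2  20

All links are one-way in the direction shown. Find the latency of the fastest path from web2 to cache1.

Candidate routes:
web2→db2→cache1: 20 + 20 = 40
web2→api2→lb1→db2→cache1: 5 + 2 + 20 + 20 = 47
web2→api2→db2→cache1: 5 + 8 + 20 = 33
Best route has total 33 ms.

33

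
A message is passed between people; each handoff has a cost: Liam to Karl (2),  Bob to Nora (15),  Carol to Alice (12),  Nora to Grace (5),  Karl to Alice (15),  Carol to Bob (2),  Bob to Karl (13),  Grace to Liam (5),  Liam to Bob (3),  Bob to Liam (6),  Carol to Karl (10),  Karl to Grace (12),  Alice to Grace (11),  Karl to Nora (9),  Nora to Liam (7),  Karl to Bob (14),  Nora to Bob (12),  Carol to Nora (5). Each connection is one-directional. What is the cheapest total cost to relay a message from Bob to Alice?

Paths from Bob to Alice:
Bob → Nora → Liam → Karl → Alice: 15 + 7 + 2 + 15 = 39
Bob → Nora → Grace → Liam → Karl → Alice: 15 + 5 + 5 + 2 + 15 = 42
Bob → Liam → Karl → Alice: 6 + 2 + 15 = 23
Bob → Karl → Alice: 13 + 15 = 28
The minimum is 23.

23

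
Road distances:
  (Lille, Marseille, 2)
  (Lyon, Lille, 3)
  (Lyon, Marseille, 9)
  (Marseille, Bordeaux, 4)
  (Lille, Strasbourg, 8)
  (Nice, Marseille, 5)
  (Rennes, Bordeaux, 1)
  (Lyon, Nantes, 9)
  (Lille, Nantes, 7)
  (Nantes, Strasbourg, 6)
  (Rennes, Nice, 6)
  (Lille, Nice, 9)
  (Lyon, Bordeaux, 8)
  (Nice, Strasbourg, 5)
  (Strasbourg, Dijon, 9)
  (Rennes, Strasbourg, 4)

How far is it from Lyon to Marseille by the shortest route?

5

Checking several routes:
Lyon - Marseille: 9
Lyon - Nantes - Lille - Marseille: 9 + 7 + 2 = 18
Lyon - Bordeaux - Marseille: 8 + 4 = 12
Lyon - Lille - Nice - Marseille: 3 + 9 + 5 = 17
Lyon - Lille - Marseille: 3 + 2 = 5
The minimum is 5.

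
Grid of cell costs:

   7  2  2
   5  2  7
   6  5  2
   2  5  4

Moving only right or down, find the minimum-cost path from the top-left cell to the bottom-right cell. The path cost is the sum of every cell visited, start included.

Path (0,0) (0,1) (1,1) (2,1) (2,2) (3,2): 7 + 2 + 2 + 5 + 2 + 4 = 22.
For comparison, the top-then-right route costs 24.

22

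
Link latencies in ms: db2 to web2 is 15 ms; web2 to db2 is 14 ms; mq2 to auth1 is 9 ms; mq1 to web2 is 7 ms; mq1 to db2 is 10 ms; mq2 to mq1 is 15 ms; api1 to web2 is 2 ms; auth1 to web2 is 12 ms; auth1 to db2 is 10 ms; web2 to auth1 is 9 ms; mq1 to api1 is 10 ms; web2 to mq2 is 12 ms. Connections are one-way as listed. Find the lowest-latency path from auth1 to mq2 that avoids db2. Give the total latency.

Candidate routes:
auth1 - web2 - mq2: 12 + 12 = 24
Best route has total 24 ms.

24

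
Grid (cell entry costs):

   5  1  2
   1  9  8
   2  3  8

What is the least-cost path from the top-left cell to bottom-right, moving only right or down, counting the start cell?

19

One optimal route is [0,0] [1,0] [2,0] [2,1] [2,2].
Its cost is 5 + 1 + 2 + 3 + 8 = 19.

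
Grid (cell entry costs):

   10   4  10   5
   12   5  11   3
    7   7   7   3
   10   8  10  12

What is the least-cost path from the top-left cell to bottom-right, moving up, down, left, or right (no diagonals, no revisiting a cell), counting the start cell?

Cheapest: r0c0 r0c1 r0c2 r0c3 r1c3 r2c3 r3c3
  10 + 4 + 10 + 5 + 3 + 3 + 12 = 47

47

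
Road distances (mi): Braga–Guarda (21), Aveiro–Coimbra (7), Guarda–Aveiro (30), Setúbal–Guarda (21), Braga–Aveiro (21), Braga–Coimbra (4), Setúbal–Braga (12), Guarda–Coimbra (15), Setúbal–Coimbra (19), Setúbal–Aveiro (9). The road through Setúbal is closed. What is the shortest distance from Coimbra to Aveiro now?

Comparing a few candidate routes:
Coimbra→Aveiro: 7
Coimbra→Guarda→Aveiro: 15 + 30 = 45
Coimbra→Braga→Aveiro: 4 + 21 = 25
Shortest: 7 mi.

7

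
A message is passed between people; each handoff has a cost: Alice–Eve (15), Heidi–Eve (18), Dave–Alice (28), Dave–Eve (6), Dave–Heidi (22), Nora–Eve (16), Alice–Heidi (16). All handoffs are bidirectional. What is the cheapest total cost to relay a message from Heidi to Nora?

34

Routes from Heidi to Nora:
Heidi → Dave → Alice → Eve → Nora: 22 + 28 + 15 + 16 = 81
Heidi → Alice → Dave → Eve → Nora: 16 + 28 + 6 + 16 = 66
Heidi → Dave → Eve → Nora: 22 + 6 + 16 = 44
Heidi → Eve → Nora: 18 + 16 = 34
Heidi → Alice → Eve → Nora: 16 + 15 + 16 = 47
The minimum is 34.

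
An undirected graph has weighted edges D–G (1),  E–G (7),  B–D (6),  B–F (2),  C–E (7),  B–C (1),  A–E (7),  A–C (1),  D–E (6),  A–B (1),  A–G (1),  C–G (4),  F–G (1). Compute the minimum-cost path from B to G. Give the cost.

Checking several routes:
B - F - G: 2 + 1 = 3
B - A - G: 1 + 1 = 2
B - C - A - G: 1 + 1 + 1 = 3
B - C - G: 1 + 4 = 5
Shortest: 2.

2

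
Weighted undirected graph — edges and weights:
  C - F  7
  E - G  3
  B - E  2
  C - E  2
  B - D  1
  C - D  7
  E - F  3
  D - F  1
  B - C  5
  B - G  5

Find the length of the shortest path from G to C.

Comparing a few candidate routes:
G → E → C: 3 + 2 = 5
G → B → C: 5 + 5 = 10
G → E → B → C: 3 + 2 + 5 = 10
G → B → E → C: 5 + 2 + 2 = 9
The minimum is 5.

5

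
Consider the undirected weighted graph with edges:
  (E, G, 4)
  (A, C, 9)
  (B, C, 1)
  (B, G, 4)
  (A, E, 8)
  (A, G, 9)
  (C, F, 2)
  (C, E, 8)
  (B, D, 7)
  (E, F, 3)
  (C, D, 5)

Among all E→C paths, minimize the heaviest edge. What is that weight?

3

Comparing a few candidate routes:
E → F → C: max(3, 2) = 3
E → G → B → D → C: max(4, 4, 7, 5) = 7
E → G → A → C: max(4, 9, 9) = 9
E → C: max(8) = 8
E → G → B → C: max(4, 4, 1) = 4
The minimum achievable maximum is 3.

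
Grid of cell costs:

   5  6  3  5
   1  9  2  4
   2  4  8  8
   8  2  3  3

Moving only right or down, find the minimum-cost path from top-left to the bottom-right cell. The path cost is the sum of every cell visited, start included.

20

Best path: [0,0] → [1,0] → [2,0] → [2,1] → [3,1] → [3,2] → [3,3]
Cost: 5 + 1 + 2 + 4 + 2 + 3 + 3 = 20
(Top row then right column would cost 34.)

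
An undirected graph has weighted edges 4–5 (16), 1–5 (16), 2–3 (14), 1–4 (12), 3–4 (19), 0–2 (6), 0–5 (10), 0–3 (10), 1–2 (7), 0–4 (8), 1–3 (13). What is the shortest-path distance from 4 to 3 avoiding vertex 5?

18

A few of the 4→3 routes:
4→3: 19
4→0→3: 8 + 10 = 18
4→1→3: 12 + 13 = 25
The minimum is 18.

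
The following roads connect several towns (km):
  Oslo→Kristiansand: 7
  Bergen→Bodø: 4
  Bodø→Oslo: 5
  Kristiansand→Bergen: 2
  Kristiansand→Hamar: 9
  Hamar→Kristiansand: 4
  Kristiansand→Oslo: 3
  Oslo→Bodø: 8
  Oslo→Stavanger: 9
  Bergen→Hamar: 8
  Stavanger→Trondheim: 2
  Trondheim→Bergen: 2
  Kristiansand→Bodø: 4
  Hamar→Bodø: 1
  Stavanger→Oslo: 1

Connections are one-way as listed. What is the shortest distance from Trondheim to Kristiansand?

Candidate routes:
Trondheim → Bergen → Hamar → Bodø → Oslo → Kristiansand: 2 + 8 + 1 + 5 + 7 = 23
Trondheim → Bergen → Hamar → Kristiansand: 2 + 8 + 4 = 14
Trondheim → Bergen → Bodø → Oslo → Kristiansand: 2 + 4 + 5 + 7 = 18
Shortest: 14 km.

14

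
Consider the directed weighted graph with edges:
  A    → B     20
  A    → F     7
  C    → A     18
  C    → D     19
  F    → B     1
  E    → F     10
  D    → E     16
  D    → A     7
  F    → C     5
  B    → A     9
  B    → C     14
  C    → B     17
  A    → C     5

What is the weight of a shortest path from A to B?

Candidate routes:
A -> F -> B: 7 + 1 = 8
A -> B: 20
A -> C -> B: 5 + 17 = 22
A -> C -> D -> E -> F -> B: 5 + 19 + 16 + 10 + 1 = 51
A -> F -> C -> B: 7 + 5 + 17 = 29
Best route has total 8.

8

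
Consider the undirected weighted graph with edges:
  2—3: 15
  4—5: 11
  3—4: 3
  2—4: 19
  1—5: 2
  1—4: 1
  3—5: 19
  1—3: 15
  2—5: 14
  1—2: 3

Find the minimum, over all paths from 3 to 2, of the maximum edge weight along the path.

Comparing a few candidate routes:
3→4→1→2: max(3, 1, 3) = 3
3→4→5→1→2: max(3, 11, 2, 3) = 11
3→2: max(15) = 15
3→4→5→2: max(3, 11, 14) = 14
3→1→4→5→2: max(15, 1, 11, 14) = 15
3→4→1→5→2: max(3, 1, 2, 14) = 14
Smallest bottleneck: 3.

3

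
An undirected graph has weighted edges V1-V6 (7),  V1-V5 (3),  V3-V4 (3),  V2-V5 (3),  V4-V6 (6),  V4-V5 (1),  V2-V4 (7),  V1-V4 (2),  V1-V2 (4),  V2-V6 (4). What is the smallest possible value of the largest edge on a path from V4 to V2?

3

Some routes from V4 to V2:
V4→V1→V2: max(2, 4) = 4
V4→V5→V2: max(1, 3) = 3
V4→V5→V1→V2: max(1, 3, 4) = 4
V4→V1→V5→V2: max(2, 3, 3) = 3
Best route has worst link 3.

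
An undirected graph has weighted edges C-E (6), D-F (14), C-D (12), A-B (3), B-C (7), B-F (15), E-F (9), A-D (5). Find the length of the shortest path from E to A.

16

A few of the E→A routes:
E → F → B → A: 9 + 15 + 3 = 27
E → F → D → C → B → A: 9 + 14 + 12 + 7 + 3 = 45
E → C → D → A: 6 + 12 + 5 = 23
E → F → D → A: 9 + 14 + 5 = 28
E → C → B → A: 6 + 7 + 3 = 16
Shortest: 16.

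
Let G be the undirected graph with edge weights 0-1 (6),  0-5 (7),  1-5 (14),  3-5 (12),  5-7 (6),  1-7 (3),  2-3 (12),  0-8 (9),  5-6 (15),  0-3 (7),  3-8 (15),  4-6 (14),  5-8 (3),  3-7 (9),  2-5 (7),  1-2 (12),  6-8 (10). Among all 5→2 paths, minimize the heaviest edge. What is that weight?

7

Some routes from 5 to 2:
5 -> 3 -> 7 -> 1 -> 2: max(12, 9, 3, 12) = 12
5 -> 3 -> 2: max(12, 12) = 12
5 -> 2: max(7) = 7
5 -> 3 -> 0 -> 1 -> 2: max(12, 7, 6, 12) = 12
Smallest bottleneck: 7.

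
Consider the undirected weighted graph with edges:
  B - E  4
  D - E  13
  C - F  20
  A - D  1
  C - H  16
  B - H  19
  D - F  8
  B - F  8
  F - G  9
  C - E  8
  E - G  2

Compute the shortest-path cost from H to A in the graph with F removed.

Routes from H to A avoiding F:
H - C - E - D - A: 16 + 8 + 13 + 1 = 38
H - B - E - D - A: 19 + 4 + 13 + 1 = 37
Best route has total 37.

37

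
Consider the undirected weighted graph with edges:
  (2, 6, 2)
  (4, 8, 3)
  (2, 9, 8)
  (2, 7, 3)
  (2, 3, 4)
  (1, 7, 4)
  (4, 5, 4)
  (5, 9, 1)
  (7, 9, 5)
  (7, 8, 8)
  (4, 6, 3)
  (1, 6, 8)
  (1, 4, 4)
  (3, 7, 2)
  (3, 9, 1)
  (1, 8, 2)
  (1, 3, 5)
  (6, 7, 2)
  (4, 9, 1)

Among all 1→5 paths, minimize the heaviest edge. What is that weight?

Checking several routes:
1-8-4-9-5: max(2, 3, 1, 1) = 3
1-8-4-6-2-7-3-9-5: max(2, 3, 3, 2, 3, 2, 1, 1) = 3
1-8-4-6-7-3-9-5: max(2, 3, 3, 2, 2, 1, 1) = 3
Best route has worst link 3.

3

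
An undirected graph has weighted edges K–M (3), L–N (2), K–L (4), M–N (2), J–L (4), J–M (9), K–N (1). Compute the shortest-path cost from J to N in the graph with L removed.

11

Routes from J to N avoiding L:
J-M-N: 9 + 2 = 11
J-M-K-N: 9 + 3 + 1 = 13
Shortest: 11.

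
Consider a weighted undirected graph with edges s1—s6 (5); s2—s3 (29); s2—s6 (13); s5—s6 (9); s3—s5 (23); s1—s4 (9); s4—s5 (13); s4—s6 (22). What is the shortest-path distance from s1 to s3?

37

Checking several routes:
s1→s6→s2→s3: 5 + 13 + 29 = 47
s1→s6→s5→s3: 5 + 9 + 23 = 37
s1→s4→s5→s3: 9 + 13 + 23 = 45
Shortest: 37.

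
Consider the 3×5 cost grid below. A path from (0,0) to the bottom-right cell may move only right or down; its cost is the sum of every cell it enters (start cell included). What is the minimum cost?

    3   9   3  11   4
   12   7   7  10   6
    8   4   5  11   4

Best path: (0,0)→(0,1)→(0,2)→(0,3)→(0,4)→(1,4)→(2,4)
Cost: 3 + 9 + 3 + 11 + 4 + 6 + 4 = 40

40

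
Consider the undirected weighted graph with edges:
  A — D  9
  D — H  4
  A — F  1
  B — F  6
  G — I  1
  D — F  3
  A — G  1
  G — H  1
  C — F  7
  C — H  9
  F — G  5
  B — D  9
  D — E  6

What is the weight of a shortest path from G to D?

5

A few of the G→D routes:
G → F → D: 5 + 3 = 8
G → A → F → D: 1 + 1 + 3 = 5
G → A → F → B → D: 1 + 1 + 6 + 9 = 17
G → H → D: 1 + 4 = 5
G → A → D: 1 + 9 = 10
G → F → A → D: 5 + 1 + 9 = 15
The minimum is 5.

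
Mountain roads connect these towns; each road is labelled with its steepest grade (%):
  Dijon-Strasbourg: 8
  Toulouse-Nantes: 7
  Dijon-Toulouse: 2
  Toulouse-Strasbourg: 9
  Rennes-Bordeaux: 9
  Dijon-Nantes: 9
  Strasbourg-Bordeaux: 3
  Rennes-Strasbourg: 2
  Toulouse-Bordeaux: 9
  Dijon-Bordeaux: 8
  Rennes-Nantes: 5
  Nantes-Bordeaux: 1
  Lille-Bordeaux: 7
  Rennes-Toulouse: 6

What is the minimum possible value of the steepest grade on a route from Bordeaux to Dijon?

A few of the Bordeaux→Dijon routes:
Bordeaux - Nantes - Toulouse - Dijon: max(1, 7, 2) = 7
Bordeaux - Strasbourg - Rennes - Toulouse - Dijon: max(3, 2, 6, 2) = 6
Bordeaux - Strasbourg - Dijon: max(3, 8) = 8
Bordeaux - Strasbourg - Rennes - Nantes - Toulouse - Dijon: max(3, 2, 5, 7, 2) = 7
Bordeaux - Nantes - Rennes - Toulouse - Dijon: max(1, 5, 6, 2) = 6
The minimum achievable maximum is 6%.

6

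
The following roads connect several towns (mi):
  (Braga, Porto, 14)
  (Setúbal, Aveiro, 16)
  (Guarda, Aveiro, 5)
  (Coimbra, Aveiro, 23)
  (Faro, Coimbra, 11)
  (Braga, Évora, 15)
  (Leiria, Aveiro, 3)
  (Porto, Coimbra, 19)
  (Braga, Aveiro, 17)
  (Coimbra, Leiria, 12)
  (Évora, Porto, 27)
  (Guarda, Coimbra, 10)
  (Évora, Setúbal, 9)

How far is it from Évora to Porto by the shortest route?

Checking several routes:
Évora-Setúbal-Aveiro-Leiria-Coimbra-Porto: 9 + 16 + 3 + 12 + 19 = 59
Évora-Setúbal-Aveiro-Guarda-Coimbra-Porto: 9 + 16 + 5 + 10 + 19 = 59
Évora-Setúbal-Aveiro-Braga-Porto: 9 + 16 + 17 + 14 = 56
Évora-Porto: 27
Évora-Braga-Porto: 15 + 14 = 29
Best route has total 27 mi.

27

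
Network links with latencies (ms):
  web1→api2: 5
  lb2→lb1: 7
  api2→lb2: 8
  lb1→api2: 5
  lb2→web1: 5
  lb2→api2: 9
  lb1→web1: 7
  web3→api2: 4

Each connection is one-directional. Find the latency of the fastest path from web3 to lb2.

Paths from web3 to lb2:
web3 - api2 - lb2: 4 + 8 = 12
Shortest: 12 ms.

12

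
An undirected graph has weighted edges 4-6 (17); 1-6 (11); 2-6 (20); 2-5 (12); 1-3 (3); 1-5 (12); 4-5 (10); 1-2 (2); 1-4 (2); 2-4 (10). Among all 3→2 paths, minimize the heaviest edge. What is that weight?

3

A few of the 3→2 routes:
3 → 1 → 5 → 4 → 2: max(3, 12, 10, 10) = 12
3 → 1 → 2: max(3, 2) = 3
3 → 1 → 4 → 5 → 2: max(3, 2, 10, 12) = 12
3 → 1 → 4 → 2: max(3, 2, 10) = 10
3 → 1 → 5 → 2: max(3, 12, 12) = 12
The minimum achievable maximum is 3.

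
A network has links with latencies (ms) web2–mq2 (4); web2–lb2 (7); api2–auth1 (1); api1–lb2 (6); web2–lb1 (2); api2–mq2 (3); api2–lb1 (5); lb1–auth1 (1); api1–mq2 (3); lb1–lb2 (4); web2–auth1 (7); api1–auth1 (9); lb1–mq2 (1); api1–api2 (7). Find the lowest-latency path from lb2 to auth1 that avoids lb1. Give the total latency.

13

Some routes from lb2 to auth1 avoiding lb1:
lb2 → web2 → mq2 → api2 → auth1: 7 + 4 + 3 + 1 = 15
lb2 → api1 → api2 → auth1: 6 + 7 + 1 = 14
lb2 → api1 → auth1: 6 + 9 = 15
lb2 → web2 → auth1: 7 + 7 = 14
lb2 → api1 → mq2 → api2 → auth1: 6 + 3 + 3 + 1 = 13
The minimum is 13 ms.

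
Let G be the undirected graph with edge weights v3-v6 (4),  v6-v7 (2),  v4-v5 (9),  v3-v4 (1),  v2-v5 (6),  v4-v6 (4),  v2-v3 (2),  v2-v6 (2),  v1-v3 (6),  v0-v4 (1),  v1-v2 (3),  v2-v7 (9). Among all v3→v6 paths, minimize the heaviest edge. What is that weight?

2

Some routes from v3 to v6:
v3-v6: max(4) = 4
v3-v4-v6: max(1, 4) = 4
v3-v2-v6: max(2, 2) = 2
v3-v1-v2-v6: max(6, 3, 2) = 6
The minimum achievable maximum is 2.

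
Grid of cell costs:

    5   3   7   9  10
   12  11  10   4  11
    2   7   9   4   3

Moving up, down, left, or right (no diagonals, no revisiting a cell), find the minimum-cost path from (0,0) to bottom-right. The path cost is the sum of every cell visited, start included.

35

One optimal route is [0,0] → [0,1] → [0,2] → [0,3] → [1,3] → [2,3] → [2,4].
Its cost is 5 + 3 + 7 + 9 + 4 + 4 + 3 = 35.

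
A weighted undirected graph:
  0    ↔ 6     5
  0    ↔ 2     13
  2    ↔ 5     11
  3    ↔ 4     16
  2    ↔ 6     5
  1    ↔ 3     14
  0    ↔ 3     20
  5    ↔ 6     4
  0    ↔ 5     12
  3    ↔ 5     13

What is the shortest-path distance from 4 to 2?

Some routes from 4 to 2:
4 -> 3 -> 5 -> 2: 16 + 13 + 11 = 40
4 -> 3 -> 5 -> 6 -> 2: 16 + 13 + 4 + 5 = 38
4 -> 3 -> 0 -> 6 -> 2: 16 + 20 + 5 + 5 = 46
4 -> 3 -> 5 -> 6 -> 0 -> 2: 16 + 13 + 4 + 5 + 13 = 51
4 -> 3 -> 0 -> 2: 16 + 20 + 13 = 49
Shortest: 38.

38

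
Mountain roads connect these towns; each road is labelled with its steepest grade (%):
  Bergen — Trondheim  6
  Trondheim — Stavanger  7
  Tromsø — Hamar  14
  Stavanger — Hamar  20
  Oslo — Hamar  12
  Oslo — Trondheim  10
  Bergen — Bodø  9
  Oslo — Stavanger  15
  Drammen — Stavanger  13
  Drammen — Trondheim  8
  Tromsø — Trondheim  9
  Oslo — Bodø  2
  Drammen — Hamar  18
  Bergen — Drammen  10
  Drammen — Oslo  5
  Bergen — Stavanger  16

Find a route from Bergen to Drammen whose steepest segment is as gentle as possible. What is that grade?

A few of the Bergen→Drammen routes:
Bergen -> Bodø -> Oslo -> Drammen: max(9, 2, 5) = 9
Bergen -> Trondheim -> Drammen: max(6, 8) = 8
Bergen -> Trondheim -> Oslo -> Drammen: max(6, 10, 5) = 10
The minimum achievable maximum is 8%.

8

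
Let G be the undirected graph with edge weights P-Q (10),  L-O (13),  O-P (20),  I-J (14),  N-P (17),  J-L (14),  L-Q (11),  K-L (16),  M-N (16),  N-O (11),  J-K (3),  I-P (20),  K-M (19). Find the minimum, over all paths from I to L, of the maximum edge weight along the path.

Comparing a few candidate routes:
I→J→K→M→N→O→L: max(14, 3, 19, 16, 11, 13) = 19
I→J→L: max(14, 14) = 14
I→J→K→L: max(14, 3, 16) = 16
The minimum achievable maximum is 14.

14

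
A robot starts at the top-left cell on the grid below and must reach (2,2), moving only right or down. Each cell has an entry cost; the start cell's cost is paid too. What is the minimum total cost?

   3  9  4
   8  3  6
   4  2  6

22

One optimal route is [0,0] → [1,0] → [1,1] → [2,1] → [2,2].
Its cost is 3 + 8 + 3 + 2 + 6 = 22.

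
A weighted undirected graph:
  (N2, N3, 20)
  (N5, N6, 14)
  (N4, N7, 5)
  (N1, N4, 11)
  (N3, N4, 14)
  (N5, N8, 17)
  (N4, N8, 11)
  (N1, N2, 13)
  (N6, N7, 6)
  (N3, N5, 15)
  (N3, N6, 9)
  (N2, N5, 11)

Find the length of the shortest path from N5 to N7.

20

Comparing a few candidate routes:
N5 -> N6 -> N7: 14 + 6 = 20
N5 -> N8 -> N4 -> N7: 17 + 11 + 5 = 33
N5 -> N3 -> N6 -> N7: 15 + 9 + 6 = 30
N5 -> N3 -> N4 -> N7: 15 + 14 + 5 = 34
N5 -> N2 -> N1 -> N4 -> N7: 11 + 13 + 11 + 5 = 40
Best route has total 20.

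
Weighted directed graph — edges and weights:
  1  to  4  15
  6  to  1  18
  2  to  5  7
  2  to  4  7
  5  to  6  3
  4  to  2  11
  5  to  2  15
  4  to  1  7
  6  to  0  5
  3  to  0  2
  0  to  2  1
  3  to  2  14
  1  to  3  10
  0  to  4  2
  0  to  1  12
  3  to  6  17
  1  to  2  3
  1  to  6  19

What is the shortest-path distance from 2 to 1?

14

Paths from 2 to 1:
2→5→6→0→4→1: 7 + 3 + 5 + 2 + 7 = 24
2→4→1: 7 + 7 = 14
2→5→6→1: 7 + 3 + 18 = 28
2→5→6→0→1: 7 + 3 + 5 + 12 = 27
Best route has total 14.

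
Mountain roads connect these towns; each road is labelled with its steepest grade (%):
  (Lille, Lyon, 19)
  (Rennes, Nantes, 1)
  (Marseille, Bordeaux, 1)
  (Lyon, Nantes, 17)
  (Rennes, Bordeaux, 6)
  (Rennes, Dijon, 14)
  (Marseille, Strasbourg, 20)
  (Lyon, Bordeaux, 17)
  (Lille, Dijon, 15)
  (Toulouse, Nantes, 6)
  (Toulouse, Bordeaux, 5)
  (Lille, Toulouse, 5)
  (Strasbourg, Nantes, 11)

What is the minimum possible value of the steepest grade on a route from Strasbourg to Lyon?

Checking several routes:
Strasbourg → Nantes → Rennes → Bordeaux → Lyon: max(11, 1, 6, 17) = 17
Strasbourg → Nantes → Rennes → Dijon → Lille → Toulouse → Bordeaux → Lyon: max(11, 1, 14, 15, 5, 5, 17) = 17
Strasbourg → Nantes → Toulouse → Lille → Dijon → Rennes → Bordeaux → Lyon: max(11, 6, 5, 15, 14, 6, 17) = 17
Strasbourg → Nantes → Toulouse → Bordeaux → Lyon: max(11, 6, 5, 17) = 17
The minimum achievable maximum is 17%.

17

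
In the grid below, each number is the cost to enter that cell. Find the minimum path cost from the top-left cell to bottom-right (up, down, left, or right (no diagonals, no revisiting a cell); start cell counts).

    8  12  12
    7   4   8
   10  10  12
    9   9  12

50

One optimal route is (0,0) → (1,0) → (1,1) → (2,1) → (3,1) → (3,2).
Its cost is 8 + 7 + 4 + 10 + 9 + 12 = 50.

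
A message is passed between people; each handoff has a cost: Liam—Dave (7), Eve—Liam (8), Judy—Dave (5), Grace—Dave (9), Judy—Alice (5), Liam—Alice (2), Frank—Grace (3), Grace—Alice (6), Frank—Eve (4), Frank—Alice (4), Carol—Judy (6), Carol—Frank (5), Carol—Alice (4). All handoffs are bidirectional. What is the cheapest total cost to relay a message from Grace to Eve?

7

Some routes from Grace to Eve:
Grace → Frank → Alice → Liam → Eve: 3 + 4 + 2 + 8 = 17
Grace → Frank → Eve: 3 + 4 = 7
Grace → Alice → Carol → Frank → Eve: 6 + 4 + 5 + 4 = 19
Grace → Frank → Carol → Alice → Liam → Eve: 3 + 5 + 4 + 2 + 8 = 22
Grace → Alice → Frank → Eve: 6 + 4 + 4 = 14
Grace → Alice → Liam → Eve: 6 + 2 + 8 = 16
Best route has total 7.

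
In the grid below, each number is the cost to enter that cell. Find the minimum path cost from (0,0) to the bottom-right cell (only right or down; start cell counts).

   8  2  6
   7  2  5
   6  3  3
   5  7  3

Path (0,0) -> (0,1) -> (1,1) -> (2,1) -> (2,2) -> (3,2): 8 + 2 + 2 + 3 + 3 + 3 = 21.
(Top row then right column would cost 27.)

21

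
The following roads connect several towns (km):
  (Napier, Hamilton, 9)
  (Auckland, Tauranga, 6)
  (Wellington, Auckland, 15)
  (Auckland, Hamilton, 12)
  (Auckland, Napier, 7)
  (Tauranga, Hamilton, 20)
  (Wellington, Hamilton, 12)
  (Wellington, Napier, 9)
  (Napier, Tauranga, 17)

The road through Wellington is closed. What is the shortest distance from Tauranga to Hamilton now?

Some routes from Tauranga to Hamilton avoiding Wellington:
Tauranga → Napier → Hamilton: 17 + 9 = 26
Tauranga → Auckland → Napier → Hamilton: 6 + 7 + 9 = 22
Tauranga → Auckland → Hamilton: 6 + 12 = 18
Tauranga → Hamilton: 20
Shortest: 18 km.

18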